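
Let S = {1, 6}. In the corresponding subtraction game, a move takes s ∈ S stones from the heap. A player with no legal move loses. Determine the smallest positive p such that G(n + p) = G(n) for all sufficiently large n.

G(0) = 0
G(1) = mex{0} = 1
G(2) = mex{1} = 0
G(3) = mex{0} = 1
G(4) = mex{1} = 0
G(5) = mex{0} = 1
G(6) = mex{1,0} = 2
G(7) = mex{2,1} = 0
G(8) = mex{0,0} = 1
G(9) = mex{1,1} = 0
G(10) = mex{0,0} = 1
G(11) = mex{1,1} = 0
G(12) = mex{0,2} = 1
G(13) = mex{1,0} = 2
G(14) = mex{2,1} = 0
G(15) = mex{0,0} = 1
G(n+7) = G(n) holds for n = 0,…,5 (a full window of length max(S) = 6), so the sequence is purely periodic with period 7.

7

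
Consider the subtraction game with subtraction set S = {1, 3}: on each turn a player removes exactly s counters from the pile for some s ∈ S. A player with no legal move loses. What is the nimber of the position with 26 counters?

0

G(0) = 0
G(1) = mex{0} = 1
G(2) = mex{1} = 0
G(3) = mex{0,0} = 1
G(4) = mex{1,1} = 0
G(5) = mex{0,0} = 1
G(6) = mex{1,1} = 0
G(7) = mex{0,0} = 1
G(8) = mex{1,1} = 0
G(9) = mex{0,0} = 1
G(10) = mex{1,1} = 0
G(11) = mex{0,0} = 1
G(12) = mex{1,1} = 0
G(13) = mex{0,0} = 1
G(14) = mex{1,1} = 0
G(15) = mex{0,0} = 1
G(16) = mex{1,1} = 0
G(17) = mex{0,0} = 1
G(18) = mex{1,1} = 0
G(19) = mex{0,0} = 1
G(20) = mex{1,1} = 0
G(21) = mex{0,0} = 1
G(22) = mex{1,1} = 0
G(23) = mex{0,0} = 1
G(24) = mex{1,1} = 0
G(25) = mex{0,0} = 1
G(26) = mex{1,1} = 0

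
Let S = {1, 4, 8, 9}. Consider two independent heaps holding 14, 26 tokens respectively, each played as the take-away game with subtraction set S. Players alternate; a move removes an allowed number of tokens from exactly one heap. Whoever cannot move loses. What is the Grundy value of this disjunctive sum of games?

All heaps use S = {1, 4, 8, 9}:
G(0) = 0
G(1) = mex{0} = 1
G(2) = mex{1} = 0
G(3) = mex{0} = 1
G(4) = mex{1,0} = 2
G(5) = mex{2,1} = 0
G(6) = mex{0,0} = 1
G(7) = mex{1,1} = 0
G(8) = mex{0,2,0} = 1
G(9) = mex{1,0,1,0} = 2
G(10) = mex{2,1,0,1} = 3
G(11) = mex{3,0,1,0} = 2
G(12) = mex{2,1,2,1} = 0
G(13) = mex{0,2,0,2} = 1
G(14) = mex{1,3,1,0} = 2
G(15) = mex{2,2,0,1} = 3
G(16) = mex{3,0,1,0} = 2
G(17) = mex{2,1,2,1} = 0
G(18) = mex{0,2,3,2} = 1
G(19) = mex{1,3,2,3} = 0
G(20) = mex{0,2,0,2} = 1
G(21) = mex{1,0,1,0} = 2
G(22) = mex{2,1,2,1} = 0
G(23) = mex{0,0,3,2} = 1
G(24) = mex{1,1,2,3} = 0
G(25) = mex{0,2,0,2} = 1
G(26) = mex{1,0,1,0} = 2
Heap A: G(14) = 2.
Heap B: G(26) = 2.
Combined Grundy value = 2 ⊕ 2 = 0.

0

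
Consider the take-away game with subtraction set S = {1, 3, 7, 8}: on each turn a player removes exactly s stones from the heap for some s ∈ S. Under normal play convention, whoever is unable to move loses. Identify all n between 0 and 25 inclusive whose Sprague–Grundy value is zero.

0, 2, 4, 6, 15, 17, 19, 21

n :  0  1  2  3  4  5  6  7  8  9 10 11 12 13 14 15 16 17 18 19 20 21 22 23 24 25
G :  0  1  0  1  0  1  0  1  2  3  2  3  2  3  2  0  1  0  1  0  1  0  1  2  3  2
P-positions are exactly the n with G(n) = 0.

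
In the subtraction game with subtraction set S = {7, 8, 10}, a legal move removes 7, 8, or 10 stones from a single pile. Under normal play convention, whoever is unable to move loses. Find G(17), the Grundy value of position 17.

0

n :  0  1  2  3  4  5  6  7  8  9 10 11 12 13 14 15 16 17
G :  0  0  0  0  0  0  0  1  1  1  1  1  1  1  2  2  2  0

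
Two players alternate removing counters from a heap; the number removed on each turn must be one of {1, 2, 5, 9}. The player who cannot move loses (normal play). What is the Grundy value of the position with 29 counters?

G(0) = 0
G(1) = mex{0} = 1
G(2) = mex{1,0} = 2
G(3) = mex{2,1} = 0
G(4) = mex{0,2} = 1
G(5) = mex{1,0,0} = 2
G(6) = mex{2,1,1} = 0
G(7) = mex{0,2,2} = 1
G(8) = mex{1,0,0} = 2
G(9) = mex{2,1,1,0} = 3
G(10) = mex{3,2,2,1} = 0
G(11) = mex{0,3,0,2} = 1
G(12) = mex{1,0,1,0} = 2
G(13) = mex{2,1,2,1} = 0
G(14) = mex{0,2,3,2} = 1
G(15) = mex{1,0,0,0} = 2
G(16) = mex{2,1,1,1} = 0
G(17) = mex{0,2,2,2} = 1
G(18) = mex{1,0,0,3} = 2
G(19) = mex{2,1,1,0} = 3
G(20) = mex{3,2,2,1} = 0
G(21) = mex{0,3,0,2} = 1
G(22) = mex{1,0,1,0} = 2
G(23) = mex{2,1,2,1} = 0
G(24) = mex{0,2,3,2} = 1
G(25) = mex{1,0,0,0} = 2
G(26) = mex{2,1,1,1} = 0
G(27) = mex{0,2,2,2} = 1
G(28) = mex{1,0,0,3} = 2
G(29) = mex{2,1,1,0} = 3

3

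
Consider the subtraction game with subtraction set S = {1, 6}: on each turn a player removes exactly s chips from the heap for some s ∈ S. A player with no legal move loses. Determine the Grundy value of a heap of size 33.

1

n :  0  1  2  3  4  5  6  7  8  9 10 11 12 13 14 15 16 17 18 19 20 21 22 23 24 25 26 27 28 29 30 31 32 33
G :  0  1  0  1  0  1  2  0  1  0  1  0  1  2  0  1  0  1  0  1  2  0  1  0  1  0  1  2  0  1  0  1  0  1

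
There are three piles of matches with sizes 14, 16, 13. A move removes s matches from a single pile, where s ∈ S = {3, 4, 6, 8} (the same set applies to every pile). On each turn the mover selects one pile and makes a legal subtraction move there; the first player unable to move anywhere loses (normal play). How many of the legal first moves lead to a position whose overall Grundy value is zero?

0

All piles use S = {3, 4, 6, 8}:
G(0) = 0
G(1) = mex{} = 0
G(2) = mex{} = 0
G(3) = mex{0} = 1
G(4) = mex{0,0} = 1
G(5) = mex{0,0} = 1
G(6) = mex{1,0,0} = 2
G(7) = mex{1,1,0} = 2
G(8) = mex{1,1,0,0} = 2
G(9) = mex{2,1,1,0} = 3
G(10) = mex{2,2,1,0} = 3
G(11) = mex{2,2,1,1} = 0
G(12) = mex{3,2,2,1} = 0
G(13) = mex{3,3,2,1} = 0
G(14) = mex{0,3,2,2} = 1
G(15) = mex{0,0,3,2} = 1
G(16) = mex{0,0,3,2} = 1
Pile A: G(14) = 1.
Pile B: G(16) = 1.
Pile C: G(13) = 0.
Combined Grundy value = 1 ⊕ 1 ⊕ 0 = 0.
A winning move leaves total XOR = 0, i.e. changes one component's Grundy value g to g ⊕ X where X is the current total.
Pile A: target g' = 1⊕0 = 1, but every legal move changes the Grundy value (mex property), so 0 moves.
Pile B: target g' = 1⊕0 = 1, but every legal move changes the Grundy value (mex property), so 0 moves.
Pile C: target g' = 0⊕0 = 0, but every legal move changes the Grundy value (mex property), so 0 moves.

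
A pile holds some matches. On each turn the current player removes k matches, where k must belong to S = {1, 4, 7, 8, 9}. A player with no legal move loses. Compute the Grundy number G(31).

1

n :  0  1  2  3  4  5  6  7  8  9 10 11 12 13 14 15 16 17 18 19 20 21 22 23 24 25 26 27 28 29 30 31
G :  0  1  0  1  2  0  1  2  3  2  3  4  5  3  4  0  1  0  1  2  0  1  2  3  2  3  4  5  3  4  0  1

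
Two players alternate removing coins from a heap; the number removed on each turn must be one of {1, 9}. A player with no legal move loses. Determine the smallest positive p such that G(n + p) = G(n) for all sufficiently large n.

2

n :  0  1  2  3  4  5  6  7  8  9 10 11 12 13 14
G :  0  1  0  1  0  1  0  1  0  1  0  1  0  1  0
G(n+2) = G(n) holds for n = 0,…,8 (a full window of length max(S) = 9), so the sequence is purely periodic with period 2.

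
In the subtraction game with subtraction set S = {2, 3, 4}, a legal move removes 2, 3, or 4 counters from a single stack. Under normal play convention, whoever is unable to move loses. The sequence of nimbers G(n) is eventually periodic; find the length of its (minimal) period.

6

n :  0  1  2  3  4  5  6  7  8  9 10 11 12 13 14
G :  0  0  1  1  2  2  0  0  1  1  2  2  0  0  1
G(n+6) = G(n) holds for n = 0,…,3 (a full window of length max(S) = 4), so the sequence is purely periodic with period 6.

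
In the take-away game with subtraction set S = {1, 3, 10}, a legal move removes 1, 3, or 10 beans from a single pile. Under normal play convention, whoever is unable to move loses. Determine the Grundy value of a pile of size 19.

G(0) = 0
G(1) = mex{0} = 1
G(2) = mex{1} = 0
G(3) = mex{0,0} = 1
G(4) = mex{1,1} = 0
G(5) = mex{0,0} = 1
G(6) = mex{1,1} = 0
G(7) = mex{0,0} = 1
G(8) = mex{1,1} = 0
G(9) = mex{0,0} = 1
G(10) = mex{1,1,0} = 2
G(11) = mex{2,0,1} = 3
G(12) = mex{3,1,0} = 2
G(13) = mex{2,2,1} = 0
G(14) = mex{0,3,0} = 1
G(15) = mex{1,2,1} = 0
G(16) = mex{0,0,0} = 1
G(17) = mex{1,1,1} = 0
G(18) = mex{0,0,0} = 1
G(19) = mex{1,1,1} = 0

0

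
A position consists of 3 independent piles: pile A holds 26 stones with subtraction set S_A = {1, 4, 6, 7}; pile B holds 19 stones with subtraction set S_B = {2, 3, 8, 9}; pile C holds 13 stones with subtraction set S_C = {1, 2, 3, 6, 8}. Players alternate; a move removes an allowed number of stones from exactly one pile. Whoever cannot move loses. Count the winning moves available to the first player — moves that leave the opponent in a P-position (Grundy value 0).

6

Pile A, S = {1, 4, 6, 7}:
n :  0  1  2  3  4  5  6  7  8  9 10 11 12 13 14 15 16 17 18 19 20 21 22 23 24 25 26
G :  0  1  0  1  2  0  1  2  3  2  0  1  2  0  1  0  1  2  0  1  2  3  2  0  1  2  0
G_A(26) = 0.
Pile B, S = {2, 3, 8, 9}:
n :  0  1  2  3  4  5  6  7  8  9 10 11 12 13 14 15 16 17 18 19
G :  0  0  1  1  2  0  0  1  1  2  2  0  0  1  1  2  0  0  1  1
G_B(19) = 1.
Pile C, S = {1, 2, 3, 6, 8}:
G(0) = 0
G(1) = mex{0} = 1
G(2) = mex{1,0} = 2
G(3) = mex{2,1,0} = 3
G(4) = mex{3,2,1} = 0
G(5) = mex{0,3,2} = 1
G(6) = mex{1,0,3,0} = 2
G(7) = mex{2,1,0,1} = 3
G(8) = mex{3,2,1,2,0} = 4
G(9) = mex{4,3,2,3,1} = 0
G(10) = mex{0,4,3,0,2} = 1
G(11) = mex{1,0,4,1,3} = 2
G(12) = mex{2,1,0,2,0} = 3
G(13) = mex{3,2,1,3,1} = 0
G_C(13) = 0.
Combined Grundy value = 0 ⊕ 1 ⊕ 0 = 1.
A winning move leaves total XOR = 0, i.e. changes one component's Grundy value g to g ⊕ X where X is the current total.
Pile A: need g' = 0⊕1 = 1. Options: 26−1→G=2, 26−4→G=2, 26−6→G=2, 26−7→G=1. Hits: 1.
Pile B: need g' = 1⊕1 = 0. Options: 19−2→G=0, 19−3→G=0, 19−8→G=0, 19−9→G=2. Hits: 3.
Pile C: need g' = 0⊕1 = 1. Options: 13−1→G=3, 13−2→G=2, 13−3→G=1, 13−6→G=3, 13−8→G=1. Hits: 2.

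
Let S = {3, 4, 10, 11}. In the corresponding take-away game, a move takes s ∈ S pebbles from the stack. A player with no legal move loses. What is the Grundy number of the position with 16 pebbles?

G(0) = 0
G(1) = mex{} = 0
G(2) = mex{} = 0
G(3) = mex{0} = 1
G(4) = mex{0,0} = 1
G(5) = mex{0,0} = 1
G(6) = mex{1,0} = 2
G(7) = mex{1,1} = 0
G(8) = mex{1,1} = 0
G(9) = mex{2,1} = 0
G(10) = mex{0,2,0} = 1
G(11) = mex{0,0,0,0} = 1
G(12) = mex{0,0,0,0} = 1
G(13) = mex{1,0,1,0} = 2
G(14) = mex{1,1,1,1} = 0
G(15) = mex{1,1,1,1} = 0
G(16) = mex{2,1,2,1} = 0

0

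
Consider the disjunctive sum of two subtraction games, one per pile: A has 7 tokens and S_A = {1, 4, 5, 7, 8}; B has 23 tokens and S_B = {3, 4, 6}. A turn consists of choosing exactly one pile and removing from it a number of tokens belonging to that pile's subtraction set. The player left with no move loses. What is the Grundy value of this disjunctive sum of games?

Pile A, S = {1, 4, 5, 7, 8}:
G(0) = 0
G(1) = mex{0} = 1
G(2) = mex{1} = 0
G(3) = mex{0} = 1
G(4) = mex{1,0} = 2
G(5) = mex{2,1,0} = 3
G(6) = mex{3,0,1} = 2
G(7) = mex{2,1,0,0} = 3
G_A(7) = 3.
Pile B, S = {3, 4, 6}:
G(0) = 0
G(1) = mex{} = 0
G(2) = mex{} = 0
G(3) = mex{0} = 1
G(4) = mex{0,0} = 1
G(5) = mex{0,0} = 1
G(6) = mex{1,0,0} = 2
G(7) = mex{1,1,0} = 2
G(8) = mex{1,1,0} = 2
G(9) = mex{2,1,1} = 0
G(10) = mex{2,2,1} = 0
G(11) = mex{2,2,1} = 0
G(12) = mex{0,2,2} = 1
G(13) = mex{0,0,2} = 1
G(14) = mex{0,0,2} = 1
G(15) = mex{1,0,0} = 2
G(16) = mex{1,1,0} = 2
G(17) = mex{1,1,0} = 2
G(18) = mex{2,1,1} = 0
G(19) = mex{2,2,1} = 0
G(20) = mex{2,2,1} = 0
G(21) = mex{0,2,2} = 1
G(22) = mex{0,0,2} = 1
G(23) = mex{0,0,2} = 1
G_B(23) = 1.
Combined Grundy value = 3 ⊕ 1 = 2.

2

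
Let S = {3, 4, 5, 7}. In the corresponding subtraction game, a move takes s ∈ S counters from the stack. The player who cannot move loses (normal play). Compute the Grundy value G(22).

0

G(0) = 0
G(1) = mex{} = 0
G(2) = mex{} = 0
G(3) = mex{0} = 1
G(4) = mex{0,0} = 1
G(5) = mex{0,0,0} = 1
G(6) = mex{1,0,0} = 2
G(7) = mex{1,1,0,0} = 2
G(8) = mex{1,1,1,0} = 2
G(9) = mex{2,1,1,0} = 3
G(10) = mex{2,2,1,1} = 0
G(11) = mex{2,2,2,1} = 0
G(12) = mex{3,2,2,1} = 0
G(13) = mex{0,3,2,2} = 1
G(14) = mex{0,0,3,2} = 1
G(15) = mex{0,0,0,2} = 1
G(16) = mex{1,0,0,3} = 2
G(17) = mex{1,1,0,0} = 2
G(18) = mex{1,1,1,0} = 2
G(19) = mex{2,1,1,0} = 3
G(20) = mex{2,2,1,1} = 0
G(21) = mex{2,2,2,1} = 0
G(22) = mex{3,2,2,1} = 0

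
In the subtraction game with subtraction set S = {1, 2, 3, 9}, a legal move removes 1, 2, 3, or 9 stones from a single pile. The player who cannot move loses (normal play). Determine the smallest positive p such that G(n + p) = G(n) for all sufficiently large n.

n :  0  1  2  3  4  5  6  7  8  9 10 11 12 13 14
G :  0  1  2  3  0  1  2  3  0  1  2  3  0  1  2
G(n+4) = G(n) holds for n = 0,…,8 (a full window of length max(S) = 9), so the sequence is purely periodic with period 4.

4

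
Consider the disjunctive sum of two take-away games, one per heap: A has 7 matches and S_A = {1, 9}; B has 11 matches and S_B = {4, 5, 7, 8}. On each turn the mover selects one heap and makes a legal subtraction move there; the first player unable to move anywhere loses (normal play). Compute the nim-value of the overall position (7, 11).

3

Heap A, S = {1, 9}:
n : 0 1 2 3 4 5 6 7
G : 0 1 0 1 0 1 0 1
G_A(7) = 1.
Heap B, S = {4, 5, 7, 8}:
n :  0  1  2  3  4  5  6  7  8  9 10 11
G :  0  0  0  0  1  1  1  1  2  2  2  2
G_B(11) = 2.
Combined Grundy value = 1 ⊕ 2 = 3.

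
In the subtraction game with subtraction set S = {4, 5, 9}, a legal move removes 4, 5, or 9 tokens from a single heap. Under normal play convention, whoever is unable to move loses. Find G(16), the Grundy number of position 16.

n :  0  1  2  3  4  5  6  7  8  9 10 11 12 13 14 15 16
G :  0  0  0  0  1  1  1  1  2  2  2  2  3  0  0  0  0

0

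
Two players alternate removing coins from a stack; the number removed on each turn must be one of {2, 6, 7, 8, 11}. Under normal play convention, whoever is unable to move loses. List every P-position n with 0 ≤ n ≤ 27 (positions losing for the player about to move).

0, 1, 4, 5, 14, 17, 18, 27

G(0) = 0
G(1) = mex{} = 0
G(2) = mex{0} = 1
G(3) = mex{0} = 1
G(4) = mex{1} = 0
G(5) = mex{1} = 0
G(6) = mex{0,0} = 1
G(7) = mex{0,0,0} = 1
G(8) = mex{1,1,0,0} = 2
G(9) = mex{1,1,1,0} = 2
G(10) = mex{2,0,1,1} = 3
G(11) = mex{2,0,0,1,0} = 3
G(12) = mex{3,1,0,0,0} = 2
G(13) = mex{3,1,1,0,1} = 2
G(14) = mex{2,2,1,1,1} = 0
G(15) = mex{2,2,2,1,0} = 3
G(16) = mex{0,3,2,2,0} = 1
G(17) = mex{3,3,3,2,1} = 0
G(18) = mex{1,2,3,3,1} = 0
G(19) = mex{0,2,2,3,2} = 1
G(20) = mex{0,0,2,2,2} = 1
G(21) = mex{1,3,0,2,3} = 4
G(22) = mex{1,1,3,0,3} = 2
G(23) = mex{4,0,1,3,2} = 5
G(24) = mex{2,0,0,1,2} = 3
G(25) = mex{5,1,0,0,0} = 2
G(26) = mex{3,1,1,0,3} = 2
G(27) = mex{2,4,1,1,1} = 0
P-positions are exactly the n with G(n) = 0.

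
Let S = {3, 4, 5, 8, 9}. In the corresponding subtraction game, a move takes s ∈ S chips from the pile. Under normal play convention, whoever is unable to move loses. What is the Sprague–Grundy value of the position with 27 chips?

n :  0  1  2  3  4  5  6  7  8  9 10 11 12 13 14 15 16 17 18 19 20 21 22 23 24 25 26 27
G :  0  0  0  1  1  1  2  2  2  3  3  3  0  0  0  1  1  1  2  2  2  3  3  3  0  0  0  1

1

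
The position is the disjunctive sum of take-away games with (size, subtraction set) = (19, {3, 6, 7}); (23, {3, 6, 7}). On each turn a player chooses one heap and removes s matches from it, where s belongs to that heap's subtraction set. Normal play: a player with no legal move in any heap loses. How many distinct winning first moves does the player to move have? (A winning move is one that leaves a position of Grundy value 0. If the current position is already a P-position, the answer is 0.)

Heap A, S = {3, 6, 7}:
G(0) = 0
G(1) = mex{} = 0
G(2) = mex{} = 0
G(3) = mex{0} = 1
G(4) = mex{0} = 1
G(5) = mex{0} = 1
G(6) = mex{1,0} = 2
G(7) = mex{1,0,0} = 2
G(8) = mex{1,0,0} = 2
G(9) = mex{2,1,0} = 3
G(10) = mex{2,1,1} = 0
G(11) = mex{2,1,1} = 0
G(12) = mex{3,2,1} = 0
G(13) = mex{0,2,2} = 1
G(14) = mex{0,2,2} = 1
G(15) = mex{0,3,2} = 1
G(16) = mex{1,0,3} = 2
G(17) = mex{1,0,0} = 2
G(18) = mex{1,0,0} = 2
G(19) = mex{2,1,0} = 3
G_A(19) = 3.
Heap B, S = {3, 6, 7}:
n :  0  1  2  3  4  5  6  7  8  9 10 11 12 13 14 15 16 17 18 19 20 21 22 23
G :  0  0  0  1  1  1  2  2  2  3  0  0  0  1  1  1  2  2  2  3  0  0  0  1
G_B(23) = 1.
Combined Grundy value = 3 ⊕ 1 = 2.
A winning move leaves total XOR = 0, i.e. changes one component's Grundy value g to g ⊕ X where X is the current total.
Heap A: need g' = 3⊕2 = 1. Options: 19−3→G=2, 19−6→G=1, 19−7→G=0. Hits: 1.
Heap B: need g' = 1⊕2 = 3. Options: 23−3→G=0, 23−6→G=2, 23−7→G=2. Hits: 0.

1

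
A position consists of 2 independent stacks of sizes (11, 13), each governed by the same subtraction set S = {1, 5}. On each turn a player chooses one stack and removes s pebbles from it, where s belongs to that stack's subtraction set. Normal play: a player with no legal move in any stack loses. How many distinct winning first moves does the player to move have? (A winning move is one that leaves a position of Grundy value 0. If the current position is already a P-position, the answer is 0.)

0

All stacks use S = {1, 5}:
n :  0  1  2  3  4  5  6  7  8  9 10 11 12 13
G :  0  1  0  1  0  1  0  1  0  1  0  1  0  1
Stack A: G(11) = 1.
Stack B: G(13) = 1.
Combined Grundy value = 1 ⊕ 1 = 0.
A winning move leaves total XOR = 0, i.e. changes one component's Grundy value g to g ⊕ X where X is the current total.
Stack A: target g' = 1⊕0 = 1, but every legal move changes the Grundy value (mex property), so 0 moves.
Stack B: target g' = 1⊕0 = 1, but every legal move changes the Grundy value (mex property), so 0 moves.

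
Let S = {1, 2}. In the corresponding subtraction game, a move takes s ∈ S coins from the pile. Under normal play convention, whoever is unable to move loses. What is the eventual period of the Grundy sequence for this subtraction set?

n :  0  1  2  3  4  5  6  7  8  9 10 11 12 13 14
G :  0  1  2  0  1  2  0  1  2  0  1  2  0  1  2
G(n+3) = G(n) holds for n = 0,…,1 (a full window of length max(S) = 2), so the sequence is purely periodic with period 3.

3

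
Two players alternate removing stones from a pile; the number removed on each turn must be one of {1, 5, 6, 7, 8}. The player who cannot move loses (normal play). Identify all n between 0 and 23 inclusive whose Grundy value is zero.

G(0) = 0
G(1) = mex{0} = 1
G(2) = mex{1} = 0
G(3) = mex{0} = 1
G(4) = mex{1} = 0
G(5) = mex{0,0} = 1
G(6) = mex{1,1,0} = 2
G(7) = mex{2,0,1,0} = 3
G(8) = mex{3,1,0,1,0} = 2
G(9) = mex{2,0,1,0,1} = 3
G(10) = mex{3,1,0,1,0} = 2
G(11) = mex{2,2,1,0,1} = 3
G(12) = mex{3,3,2,1,0} = 4
G(13) = mex{4,2,3,2,1} = 0
G(14) = mex{0,3,2,3,2} = 1
G(15) = mex{1,2,3,2,3} = 0
G(16) = mex{0,3,2,3,2} = 1
G(17) = mex{1,4,3,2,3} = 0
G(18) = mex{0,0,4,3,2} = 1
G(19) = mex{1,1,0,4,3} = 2
G(20) = mex{2,0,1,0,4} = 3
G(21) = mex{3,1,0,1,0} = 2
G(22) = mex{2,0,1,0,1} = 3
G(23) = mex{3,1,0,1,0} = 2
P-positions are exactly the n with G(n) = 0.

0, 2, 4, 13, 15, 17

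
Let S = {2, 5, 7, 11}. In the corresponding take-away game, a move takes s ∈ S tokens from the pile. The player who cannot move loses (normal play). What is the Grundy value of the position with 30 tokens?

n :  0  1  2  3  4  5  6  7  8  9 10 11 12 13 14 15 16 17 18 19 20 21 22 23 24 25 26 27 28 29 30
G :  0  0  1  1  0  2  1  3  2  2  0  3  1  0  0  1  1  2  2  3  3  2  0  0  1  1  0  2  1  3  2

2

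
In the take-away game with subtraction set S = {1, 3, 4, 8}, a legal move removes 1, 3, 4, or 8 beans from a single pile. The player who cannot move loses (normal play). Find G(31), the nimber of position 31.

n :  0  1  2  3  4  5  6  7  8  9 10 11 12 13 14 15 16 17 18 19 20 21 22 23 24 25 26 27 28 29 30 31
G :  0  1  0  1  2  3  2  0  1  0  1  2  3  2  0  1  0  1  2  3  2  0  1  0  1  2  3  2  0  1  0  1

1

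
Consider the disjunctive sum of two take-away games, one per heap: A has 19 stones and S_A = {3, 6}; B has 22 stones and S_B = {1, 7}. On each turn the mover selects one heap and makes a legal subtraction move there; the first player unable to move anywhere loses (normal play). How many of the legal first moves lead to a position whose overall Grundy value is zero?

Heap A, S = {3, 6}:
G(0) = 0
G(1) = mex{} = 0
G(2) = mex{} = 0
G(3) = mex{0} = 1
G(4) = mex{0} = 1
G(5) = mex{0} = 1
G(6) = mex{1,0} = 2
G(7) = mex{1,0} = 2
G(8) = mex{1,0} = 2
G(9) = mex{2,1} = 0
G(10) = mex{2,1} = 0
G(11) = mex{2,1} = 0
G(12) = mex{0,2} = 1
G(13) = mex{0,2} = 1
G(14) = mex{0,2} = 1
G(15) = mex{1,0} = 2
G(16) = mex{1,0} = 2
G(17) = mex{1,0} = 2
G(18) = mex{2,1} = 0
G(19) = mex{2,1} = 0
G_A(19) = 0.
Heap B, S = {1, 7}:
G(0) = 0
G(1) = mex{0} = 1
G(2) = mex{1} = 0
G(3) = mex{0} = 1
G(4) = mex{1} = 0
G(5) = mex{0} = 1
G(6) = mex{1} = 0
G(7) = mex{0,0} = 1
G(8) = mex{1,1} = 0
G(9) = mex{0,0} = 1
G(10) = mex{1,1} = 0
G(11) = mex{0,0} = 1
G(12) = mex{1,1} = 0
G(13) = mex{0,0} = 1
G(14) = mex{1,1} = 0
G(15) = mex{0,0} = 1
G(16) = mex{1,1} = 0
G(17) = mex{0,0} = 1
G(18) = mex{1,1} = 0
G(19) = mex{0,0} = 1
G(20) = mex{1,1} = 0
G(21) = mex{0,0} = 1
G(22) = mex{1,1} = 0
G_B(22) = 0.
Combined Grundy value = 0 ⊕ 0 = 0.
A winning move leaves total XOR = 0, i.e. changes one component's Grundy value g to g ⊕ X where X is the current total.
Heap A: target g' = 0⊕0 = 0, but every legal move changes the Grundy value (mex property), so 0 moves.
Heap B: target g' = 0⊕0 = 0, but every legal move changes the Grundy value (mex property), so 0 moves.

0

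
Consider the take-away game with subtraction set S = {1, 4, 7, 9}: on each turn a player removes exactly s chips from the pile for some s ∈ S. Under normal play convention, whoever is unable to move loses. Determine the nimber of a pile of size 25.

1

G(0) = 0
G(1) = mex{0} = 1
G(2) = mex{1} = 0
G(3) = mex{0} = 1
G(4) = mex{1,0} = 2
G(5) = mex{2,1} = 0
G(6) = mex{0,0} = 1
G(7) = mex{1,1,0} = 2
G(8) = mex{2,2,1} = 0
G(9) = mex{0,0,0,0} = 1
G(10) = mex{1,1,1,1} = 0
G(11) = mex{0,2,2,0} = 1
G(12) = mex{1,0,0,1} = 2
G(13) = mex{2,1,1,2} = 0
G(14) = mex{0,0,2,0} = 1
G(15) = mex{1,1,0,1} = 2
G(16) = mex{2,2,1,2} = 0
G(17) = mex{0,0,0,0} = 1
G(18) = mex{1,1,1,1} = 0
G(19) = mex{0,2,2,0} = 1
G(20) = mex{1,0,0,1} = 2
G(21) = mex{2,1,1,2} = 0
G(22) = mex{0,0,2,0} = 1
G(23) = mex{1,1,0,1} = 2
G(24) = mex{2,2,1,2} = 0
G(25) = mex{0,0,0,0} = 1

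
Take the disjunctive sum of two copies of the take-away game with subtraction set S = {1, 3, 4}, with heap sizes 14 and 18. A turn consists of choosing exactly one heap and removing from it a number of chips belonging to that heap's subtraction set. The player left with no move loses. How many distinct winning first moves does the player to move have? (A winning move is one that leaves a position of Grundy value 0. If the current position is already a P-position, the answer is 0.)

All heaps use S = {1, 3, 4}:
n :  0  1  2  3  4  5  6  7  8  9 10 11 12 13 14 15 16 17 18
G :  0  1  0  1  2  3  2  0  1  0  1  2  3  2  0  1  0  1  2
Heap A: G(14) = 0.
Heap B: G(18) = 2.
Combined Grundy value = 0 ⊕ 2 = 2.
A winning move leaves total XOR = 0, i.e. changes one component's Grundy value g to g ⊕ X where X is the current total.
Heap A: need g' = 0⊕2 = 2. Options: 14−1→G=2, 14−3→G=2, 14−4→G=1. Hits: 2.
Heap B: need g' = 2⊕2 = 0. Options: 18−1→G=1, 18−3→G=1, 18−4→G=0. Hits: 1.

3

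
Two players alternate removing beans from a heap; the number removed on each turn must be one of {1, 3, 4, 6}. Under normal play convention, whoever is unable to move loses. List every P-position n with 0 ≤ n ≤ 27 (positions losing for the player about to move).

0, 2, 7, 9, 14, 16, 21, 23

G(0) = 0
G(1) = mex{0} = 1
G(2) = mex{1} = 0
G(3) = mex{0,0} = 1
G(4) = mex{1,1,0} = 2
G(5) = mex{2,0,1} = 3
G(6) = mex{3,1,0,0} = 2
G(7) = mex{2,2,1,1} = 0
G(8) = mex{0,3,2,0} = 1
G(9) = mex{1,2,3,1} = 0
G(10) = mex{0,0,2,2} = 1
G(11) = mex{1,1,0,3} = 2
G(12) = mex{2,0,1,2} = 3
G(13) = mex{3,1,0,0} = 2
G(14) = mex{2,2,1,1} = 0
G(15) = mex{0,3,2,0} = 1
G(16) = mex{1,2,3,1} = 0
G(17) = mex{0,0,2,2} = 1
G(18) = mex{1,1,0,3} = 2
G(19) = mex{2,0,1,2} = 3
G(20) = mex{3,1,0,0} = 2
G(21) = mex{2,2,1,1} = 0
G(22) = mex{0,3,2,0} = 1
G(23) = mex{1,2,3,1} = 0
G(24) = mex{0,0,2,2} = 1
G(25) = mex{1,1,0,3} = 2
G(26) = mex{2,0,1,2} = 3
G(27) = mex{3,1,0,0} = 2
P-positions are exactly the n with G(n) = 0.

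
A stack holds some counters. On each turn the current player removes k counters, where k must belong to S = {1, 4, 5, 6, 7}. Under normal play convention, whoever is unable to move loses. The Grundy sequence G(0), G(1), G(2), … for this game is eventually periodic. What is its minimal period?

10

n :  0  1  2  3  4  5  6  7  8  9 10 11 12 13 14 15 16 17 18 19 20 21
G :  0  1  0  1  2  3  2  3  4  5  0  1  0  1  2  3  2  3  4  5  0  1
G(n+10) = G(n) holds for n = 0,…,6 (a full window of length max(S) = 7), so the sequence is purely periodic with period 10.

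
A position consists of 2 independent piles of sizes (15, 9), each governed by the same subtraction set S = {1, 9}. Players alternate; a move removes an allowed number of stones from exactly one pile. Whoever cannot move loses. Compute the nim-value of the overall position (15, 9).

0

All piles use S = {1, 9}:
G(0) = 0
G(1) = mex{0} = 1
G(2) = mex{1} = 0
G(3) = mex{0} = 1
G(4) = mex{1} = 0
G(5) = mex{0} = 1
G(6) = mex{1} = 0
G(7) = mex{0} = 1
G(8) = mex{1} = 0
G(9) = mex{0,0} = 1
G(10) = mex{1,1} = 0
G(11) = mex{0,0} = 1
G(12) = mex{1,1} = 0
G(13) = mex{0,0} = 1
G(14) = mex{1,1} = 0
G(15) = mex{0,0} = 1
Pile A: G(15) = 1.
Pile B: G(9) = 1.
Combined Grundy value = 1 ⊕ 1 = 0.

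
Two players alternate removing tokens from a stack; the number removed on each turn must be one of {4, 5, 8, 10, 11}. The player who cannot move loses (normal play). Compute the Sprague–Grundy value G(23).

2

G(0) = 0
G(1) = mex{} = 0
G(2) = mex{} = 0
G(3) = mex{} = 0
G(4) = mex{0} = 1
G(5) = mex{0,0} = 1
G(6) = mex{0,0} = 1
G(7) = mex{0,0} = 1
G(8) = mex{1,0,0} = 2
G(9) = mex{1,1,0} = 2
G(10) = mex{1,1,0,0} = 2
G(11) = mex{1,1,0,0,0} = 2
G(12) = mex{2,1,1,0,0} = 3
G(13) = mex{2,2,1,0,0} = 3
G(14) = mex{2,2,1,1,0} = 3
G(15) = mex{2,2,1,1,1} = 0
G(16) = mex{3,2,2,1,1} = 0
G(17) = mex{3,3,2,1,1} = 0
G(18) = mex{3,3,2,2,1} = 0
G(19) = mex{0,3,2,2,2} = 1
G(20) = mex{0,0,3,2,2} = 1
G(21) = mex{0,0,3,2,2} = 1
G(22) = mex{0,0,3,3,2} = 1
G(23) = mex{1,0,0,3,3} = 2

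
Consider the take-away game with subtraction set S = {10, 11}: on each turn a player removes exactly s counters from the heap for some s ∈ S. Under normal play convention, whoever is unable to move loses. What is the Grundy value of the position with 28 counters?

0

G(0) = 0
G(1) = mex{} = 0
G(2) = mex{} = 0
G(3) = mex{} = 0
G(4) = mex{} = 0
G(5) = mex{} = 0
G(6) = mex{} = 0
G(7) = mex{} = 0
G(8) = mex{} = 0
G(9) = mex{} = 0
G(10) = mex{0} = 1
G(11) = mex{0,0} = 1
G(12) = mex{0,0} = 1
G(13) = mex{0,0} = 1
G(14) = mex{0,0} = 1
G(15) = mex{0,0} = 1
G(16) = mex{0,0} = 1
G(17) = mex{0,0} = 1
G(18) = mex{0,0} = 1
G(19) = mex{0,0} = 1
G(20) = mex{1,0} = 2
G(21) = mex{1,1} = 0
G(22) = mex{1,1} = 0
G(23) = mex{1,1} = 0
G(24) = mex{1,1} = 0
G(25) = mex{1,1} = 0
G(26) = mex{1,1} = 0
G(27) = mex{1,1} = 0
G(28) = mex{1,1} = 0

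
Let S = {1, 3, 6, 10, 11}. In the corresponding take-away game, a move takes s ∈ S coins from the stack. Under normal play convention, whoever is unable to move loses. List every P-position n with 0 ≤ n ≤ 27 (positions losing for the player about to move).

G(0) = 0
G(1) = mex{0} = 1
G(2) = mex{1} = 0
G(3) = mex{0,0} = 1
G(4) = mex{1,1} = 0
G(5) = mex{0,0} = 1
G(6) = mex{1,1,0} = 2
G(7) = mex{2,0,1} = 3
G(8) = mex{3,1,0} = 2
G(9) = mex{2,2,1} = 0
G(10) = mex{0,3,0,0} = 1
G(11) = mex{1,2,1,1,0} = 3
G(12) = mex{3,0,2,0,1} = 4
G(13) = mex{4,1,3,1,0} = 2
G(14) = mex{2,3,2,0,1} = 4
G(15) = mex{4,4,0,1,0} = 2
G(16) = mex{2,2,1,2,1} = 0
G(17) = mex{0,4,3,3,2} = 1
G(18) = mex{1,2,4,2,3} = 0
G(19) = mex{0,0,2,0,2} = 1
G(20) = mex{1,1,4,1,0} = 2
G(21) = mex{2,0,2,3,1} = 4
G(22) = mex{4,1,0,4,3} = 2
G(23) = mex{2,2,1,2,4} = 0
G(24) = mex{0,4,0,4,2} = 1
G(25) = mex{1,2,1,2,4} = 0
G(26) = mex{0,0,2,0,2} = 1
G(27) = mex{1,1,4,1,0} = 2
P-positions are exactly the n with G(n) = 0.

0, 2, 4, 9, 16, 18, 23, 25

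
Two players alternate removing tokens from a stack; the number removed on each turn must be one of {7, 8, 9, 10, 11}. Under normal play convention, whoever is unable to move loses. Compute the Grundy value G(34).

G(0) = 0
G(1) = mex{} = 0
G(2) = mex{} = 0
G(3) = mex{} = 0
G(4) = mex{} = 0
G(5) = mex{} = 0
G(6) = mex{} = 0
G(7) = mex{0} = 1
G(8) = mex{0,0} = 1
G(9) = mex{0,0,0} = 1
G(10) = mex{0,0,0,0} = 1
G(11) = mex{0,0,0,0,0} = 1
G(12) = mex{0,0,0,0,0} = 1
G(13) = mex{0,0,0,0,0} = 1
G(14) = mex{1,0,0,0,0} = 2
G(15) = mex{1,1,0,0,0} = 2
G(16) = mex{1,1,1,0,0} = 2
G(17) = mex{1,1,1,1,0} = 2
G(18) = mex{1,1,1,1,1} = 0
G(19) = mex{1,1,1,1,1} = 0
G(20) = mex{1,1,1,1,1} = 0
G(21) = mex{2,1,1,1,1} = 0
G(22) = mex{2,2,1,1,1} = 0
G(23) = mex{2,2,2,1,1} = 0
G(24) = mex{2,2,2,2,1} = 0
G(25) = mex{0,2,2,2,2} = 1
G(26) = mex{0,0,2,2,2} = 1
G(27) = mex{0,0,0,2,2} = 1
G(28) = mex{0,0,0,0,2} = 1
G(29) = mex{0,0,0,0,0} = 1
G(30) = mex{0,0,0,0,0} = 1
G(31) = mex{0,0,0,0,0} = 1
G(32) = mex{1,0,0,0,0} = 2
G(33) = mex{1,1,0,0,0} = 2
G(34) = mex{1,1,1,0,0} = 2

2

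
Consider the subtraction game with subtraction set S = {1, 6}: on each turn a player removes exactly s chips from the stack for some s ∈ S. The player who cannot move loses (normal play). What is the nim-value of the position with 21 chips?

n :  0  1  2  3  4  5  6  7  8  9 10 11 12 13 14 15 16 17 18 19 20 21
G :  0  1  0  1  0  1  2  0  1  0  1  0  1  2  0  1  0  1  0  1  2  0

0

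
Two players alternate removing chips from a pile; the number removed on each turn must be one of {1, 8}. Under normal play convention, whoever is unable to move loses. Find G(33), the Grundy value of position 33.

0

n :  0  1  2  3  4  5  6  7  8  9 10 11 12 13 14 15 16 17 18 19 20 21 22 23 24 25 26 27 28 29 30 31 32 33
G :  0  1  0  1  0  1  0  1  2  0  1  0  1  0  1  0  1  2  0  1  0  1  0  1  0  1  2  0  1  0  1  0  1  0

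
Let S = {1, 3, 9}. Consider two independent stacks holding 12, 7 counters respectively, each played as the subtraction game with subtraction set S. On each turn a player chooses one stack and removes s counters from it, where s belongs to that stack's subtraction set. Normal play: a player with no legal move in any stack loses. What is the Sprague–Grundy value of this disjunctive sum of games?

1

All stacks use S = {1, 3, 9}:
n :  0  1  2  3  4  5  6  7  8  9 10 11 12
G :  0  1  0  1  0  1  0  1  0  1  0  1  0
Stack A: G(12) = 0.
Stack B: G(7) = 1.
Combined Grundy value = 0 ⊕ 1 = 1.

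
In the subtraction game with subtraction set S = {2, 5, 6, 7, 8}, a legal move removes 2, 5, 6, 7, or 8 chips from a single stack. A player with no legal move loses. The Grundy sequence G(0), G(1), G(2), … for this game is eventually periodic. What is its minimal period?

13

n :  0  1  2  3  4  5  6  7  8  9 10 11 12 13 14 15 16 17 18 19 20 21 22 23 24 25 26 27
G :  0  0  1  1  0  2  1  3  2  2  3  3  4  0  0  1  1  0  2  1  3  2  2  3  3  4  0  0
G(n+13) = G(n) holds for n = 0,…,7 (a full window of length max(S) = 8), so the sequence is purely periodic with period 13.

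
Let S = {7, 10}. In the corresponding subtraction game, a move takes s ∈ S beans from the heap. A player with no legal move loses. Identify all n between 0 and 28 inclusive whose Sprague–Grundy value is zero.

0, 1, 2, 3, 4, 5, 6, 17, 18, 19, 20, 21, 22, 23

n :  0  1  2  3  4  5  6  7  8  9 10 11 12 13 14 15 16 17 18 19 20 21 22 23 24 25 26 27 28
G :  0  0  0  0  0  0  0  1  1  1  1  1  1  1  2  2  2  0  0  0  0  0  0  0  1  1  1  1  1
P-positions are exactly the n with G(n) = 0.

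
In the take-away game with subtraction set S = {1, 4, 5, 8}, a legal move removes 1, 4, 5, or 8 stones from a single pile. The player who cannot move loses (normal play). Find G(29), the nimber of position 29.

n :  0  1  2  3  4  5  6  7  8  9 10 11 12 13 14 15 16 17 18 19 20 21 22 23 24 25 26 27 28 29
G :  0  1  0  1  2  3  2  3  4  0  1  0  1  2  3  2  3  4  0  1  0  1  2  3  2  3  4  0  1  0

0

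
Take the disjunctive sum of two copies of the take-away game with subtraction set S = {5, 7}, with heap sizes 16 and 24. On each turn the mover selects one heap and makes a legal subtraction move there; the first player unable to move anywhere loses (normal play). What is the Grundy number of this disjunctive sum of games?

0

All heaps use S = {5, 7}:
G(0) = 0
G(1) = mex{} = 0
G(2) = mex{} = 0
G(3) = mex{} = 0
G(4) = mex{} = 0
G(5) = mex{0} = 1
G(6) = mex{0} = 1
G(7) = mex{0,0} = 1
G(8) = mex{0,0} = 1
G(9) = mex{0,0} = 1
G(10) = mex{1,0} = 2
G(11) = mex{1,0} = 2
G(12) = mex{1,1} = 0
G(13) = mex{1,1} = 0
G(14) = mex{1,1} = 0
G(15) = mex{2,1} = 0
G(16) = mex{2,1} = 0
G(17) = mex{0,2} = 1
G(18) = mex{0,2} = 1
G(19) = mex{0,0} = 1
G(20) = mex{0,0} = 1
G(21) = mex{0,0} = 1
G(22) = mex{1,0} = 2
G(23) = mex{1,0} = 2
G(24) = mex{1,1} = 0
Heap A: G(16) = 0.
Heap B: G(24) = 0.
Combined Grundy value = 0 ⊕ 0 = 0.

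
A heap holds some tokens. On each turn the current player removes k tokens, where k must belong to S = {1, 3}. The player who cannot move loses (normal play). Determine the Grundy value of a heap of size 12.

0

G(0) = 0
G(1) = mex{0} = 1
G(2) = mex{1} = 0
G(3) = mex{0,0} = 1
G(4) = mex{1,1} = 0
G(5) = mex{0,0} = 1
G(6) = mex{1,1} = 0
G(7) = mex{0,0} = 1
G(8) = mex{1,1} = 0
G(9) = mex{0,0} = 1
G(10) = mex{1,1} = 0
G(11) = mex{0,0} = 1
G(12) = mex{1,1} = 0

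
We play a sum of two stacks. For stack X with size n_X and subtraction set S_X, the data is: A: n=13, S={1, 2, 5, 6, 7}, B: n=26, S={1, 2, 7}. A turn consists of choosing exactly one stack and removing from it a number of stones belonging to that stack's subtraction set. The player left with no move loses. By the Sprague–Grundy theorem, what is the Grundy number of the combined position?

0

Stack A, S = {1, 2, 5, 6, 7}:
G(0) = 0
G(1) = mex{0} = 1
G(2) = mex{1,0} = 2
G(3) = mex{2,1} = 0
G(4) = mex{0,2} = 1
G(5) = mex{1,0,0} = 2
G(6) = mex{2,1,1,0} = 3
G(7) = mex{3,2,2,1,0} = 4
G(8) = mex{4,3,0,2,1} = 5
G(9) = mex{5,4,1,0,2} = 3
G(10) = mex{3,5,2,1,0} = 4
G(11) = mex{4,3,3,2,1} = 0
G(12) = mex{0,4,4,3,2} = 1
G(13) = mex{1,0,5,4,3} = 2
G_A(13) = 2.
Stack B, S = {1, 2, 7}:
n :  0  1  2  3  4  5  6  7  8  9 10 11 12 13 14 15 16 17 18 19 20 21 22 23 24 25 26
G :  0  1  2  0  1  2  0  1  2  0  1  2  0  1  2  0  1  2  0  1  2  0  1  2  0  1  2
G_B(26) = 2.
Combined Grundy value = 2 ⊕ 2 = 0.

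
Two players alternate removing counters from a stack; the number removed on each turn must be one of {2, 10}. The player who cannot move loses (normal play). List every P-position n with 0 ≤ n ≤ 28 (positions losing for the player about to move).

n :  0  1  2  3  4  5  6  7  8  9 10 11 12 13 14 15 16 17 18 19 20 21 22 23 24 25 26 27 28
G :  0  0  1  1  0  0  1  1  0  0  1  1  0  0  1  1  0  0  1  1  0  0  1  1  0  0  1  1  0
P-positions are exactly the n with G(n) = 0.

0, 1, 4, 5, 8, 9, 12, 13, 16, 17, 20, 21, 24, 25, 28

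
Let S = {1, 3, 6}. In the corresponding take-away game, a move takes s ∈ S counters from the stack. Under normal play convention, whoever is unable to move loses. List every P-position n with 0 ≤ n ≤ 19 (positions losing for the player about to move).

0, 2, 4, 9, 11, 13, 18

G(0) = 0
G(1) = mex{0} = 1
G(2) = mex{1} = 0
G(3) = mex{0,0} = 1
G(4) = mex{1,1} = 0
G(5) = mex{0,0} = 1
G(6) = mex{1,1,0} = 2
G(7) = mex{2,0,1} = 3
G(8) = mex{3,1,0} = 2
G(9) = mex{2,2,1} = 0
G(10) = mex{0,3,0} = 1
G(11) = mex{1,2,1} = 0
G(12) = mex{0,0,2} = 1
G(13) = mex{1,1,3} = 0
G(14) = mex{0,0,2} = 1
G(15) = mex{1,1,0} = 2
G(16) = mex{2,0,1} = 3
G(17) = mex{3,1,0} = 2
G(18) = mex{2,2,1} = 0
G(19) = mex{0,3,0} = 1
P-positions are exactly the n with G(n) = 0.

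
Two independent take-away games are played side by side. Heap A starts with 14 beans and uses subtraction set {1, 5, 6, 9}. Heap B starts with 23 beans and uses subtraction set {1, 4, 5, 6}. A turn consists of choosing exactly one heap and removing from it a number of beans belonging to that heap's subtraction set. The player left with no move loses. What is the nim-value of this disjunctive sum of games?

Heap A, S = {1, 5, 6, 9}:
G(0) = 0
G(1) = mex{0} = 1
G(2) = mex{1} = 0
G(3) = mex{0} = 1
G(4) = mex{1} = 0
G(5) = mex{0,0} = 1
G(6) = mex{1,1,0} = 2
G(7) = mex{2,0,1} = 3
G(8) = mex{3,1,0} = 2
G(9) = mex{2,0,1,0} = 3
G(10) = mex{3,1,0,1} = 2
G(11) = mex{2,2,1,0} = 3
G(12) = mex{3,3,2,1} = 0
G(13) = mex{0,2,3,0} = 1
G(14) = mex{1,3,2,1} = 0
G_A(14) = 0.
Heap B, S = {1, 4, 5, 6}:
G(0) = 0
G(1) = mex{0} = 1
G(2) = mex{1} = 0
G(3) = mex{0} = 1
G(4) = mex{1,0} = 2
G(5) = mex{2,1,0} = 3
G(6) = mex{3,0,1,0} = 2
G(7) = mex{2,1,0,1} = 3
G(8) = mex{3,2,1,0} = 4
G(9) = mex{4,3,2,1} = 0
G(10) = mex{0,2,3,2} = 1
G(11) = mex{1,3,2,3} = 0
G(12) = mex{0,4,3,2} = 1
G(13) = mex{1,0,4,3} = 2
G(14) = mex{2,1,0,4} = 3
G(15) = mex{3,0,1,0} = 2
G(16) = mex{2,1,0,1} = 3
G(17) = mex{3,2,1,0} = 4
G(18) = mex{4,3,2,1} = 0
G(19) = mex{0,2,3,2} = 1
G(20) = mex{1,3,2,3} = 0
G(21) = mex{0,4,3,2} = 1
G(22) = mex{1,0,4,3} = 2
G(23) = mex{2,1,0,4} = 3
G_B(23) = 3.
Combined Grundy value = 0 ⊕ 3 = 3.

3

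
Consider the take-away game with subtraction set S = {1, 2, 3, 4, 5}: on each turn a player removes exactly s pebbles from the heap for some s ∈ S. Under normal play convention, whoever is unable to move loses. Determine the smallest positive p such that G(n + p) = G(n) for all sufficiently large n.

6

G(0) = 0
G(1) = mex{0} = 1
G(2) = mex{1,0} = 2
G(3) = mex{2,1,0} = 3
G(4) = mex{3,2,1,0} = 4
G(5) = mex{4,3,2,1,0} = 5
G(6) = mex{5,4,3,2,1} = 0
G(7) = mex{0,5,4,3,2} = 1
G(8) = mex{1,0,5,4,3} = 2
G(9) = mex{2,1,0,5,4} = 3
G(10) = mex{3,2,1,0,5} = 4
G(11) = mex{4,3,2,1,0} = 5
G(12) = mex{5,4,3,2,1} = 0
G(13) = mex{0,5,4,3,2} = 1
G(14) = mex{1,0,5,4,3} = 2
G(n+6) = G(n) holds for n = 0,…,4 (a full window of length max(S) = 5), so the sequence is purely periodic with period 6.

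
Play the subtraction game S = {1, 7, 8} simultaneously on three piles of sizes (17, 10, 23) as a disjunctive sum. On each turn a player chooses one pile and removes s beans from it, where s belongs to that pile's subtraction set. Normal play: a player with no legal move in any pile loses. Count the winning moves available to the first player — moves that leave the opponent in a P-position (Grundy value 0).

0

All piles use S = {1, 7, 8}:
n :  0  1  2  3  4  5  6  7  8  9 10 11 12 13 14 15 16 17 18 19 20 21 22 23
G :  0  1  0  1  0  1  0  1  2  3  2  3  2  3  2  0  1  0  1  0  1  0  1  2
Pile A: G(17) = 0.
Pile B: G(10) = 2.
Pile C: G(23) = 2.
Combined Grundy value = 0 ⊕ 2 ⊕ 2 = 0.
A winning move leaves total XOR = 0, i.e. changes one component's Grundy value g to g ⊕ X where X is the current total.
Pile A: target g' = 0⊕0 = 0, but every legal move changes the Grundy value (mex property), so 0 moves.
Pile B: target g' = 2⊕0 = 2, but every legal move changes the Grundy value (mex property), so 0 moves.
Pile C: target g' = 2⊕0 = 2, but every legal move changes the Grundy value (mex property), so 0 moves.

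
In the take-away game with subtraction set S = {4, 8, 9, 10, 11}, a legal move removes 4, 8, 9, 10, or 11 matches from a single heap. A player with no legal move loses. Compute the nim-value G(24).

G(0) = 0
G(1) = mex{} = 0
G(2) = mex{} = 0
G(3) = mex{} = 0
G(4) = mex{0} = 1
G(5) = mex{0} = 1
G(6) = mex{0} = 1
G(7) = mex{0} = 1
G(8) = mex{1,0} = 2
G(9) = mex{1,0,0} = 2
G(10) = mex{1,0,0,0} = 2
G(11) = mex{1,0,0,0,0} = 2
G(12) = mex{2,1,0,0,0} = 3
G(13) = mex{2,1,1,0,0} = 3
G(14) = mex{2,1,1,1,0} = 3
G(15) = mex{2,1,1,1,1} = 0
G(16) = mex{3,2,1,1,1} = 0
G(17) = mex{3,2,2,1,1} = 0
G(18) = mex{3,2,2,2,1} = 0
G(19) = mex{0,2,2,2,2} = 1
G(20) = mex{0,3,2,2,2} = 1
G(21) = mex{0,3,3,2,2} = 1
G(22) = mex{0,3,3,3,2} = 1
G(23) = mex{1,0,3,3,3} = 2
G(24) = mex{1,0,0,3,3} = 2

2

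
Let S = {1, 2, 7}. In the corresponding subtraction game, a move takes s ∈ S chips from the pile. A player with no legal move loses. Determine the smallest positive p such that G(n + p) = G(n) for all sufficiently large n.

n :  0  1  2  3  4  5  6  7  8  9 10 11 12 13 14
G :  0  1  2  0  1  2  0  1  2  0  1  2  0  1  2
G(n+3) = G(n) holds for n = 0,…,6 (a full window of length max(S) = 7), so the sequence is purely periodic with period 3.

3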